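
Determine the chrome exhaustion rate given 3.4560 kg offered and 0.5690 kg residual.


Formula: Uptake = (offered - residual) / offered * 100
Substituting: Uptake = (3.4560 - 0.5690) / 3.4560 * 100
Result: 83.5359 %


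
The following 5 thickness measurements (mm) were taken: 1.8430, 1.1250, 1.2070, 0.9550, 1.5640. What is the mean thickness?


Formula: Average = sum / n
Substituting: Average = 6.6940 / 5
Result: 1.3388 mm


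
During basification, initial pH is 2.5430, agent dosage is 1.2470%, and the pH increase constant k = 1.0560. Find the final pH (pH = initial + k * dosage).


Formula: pH_final = pH_initial + k * base_pct
Substituting: pH_final = 2.5430 + 1.0560 * 1.2470
Result: 3.8598


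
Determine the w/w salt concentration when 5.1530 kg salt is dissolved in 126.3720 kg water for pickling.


Formula: Conc = salt / (water + salt) * 100
Substituting: Conc = 5.1530 / (126.3720 + 5.1530) * 100
Result: 3.9179 %


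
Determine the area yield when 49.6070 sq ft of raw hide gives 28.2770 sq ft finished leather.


Formula: Yield = finished / raw * 100
Substituting: Yield = 28.2770 / 49.6070 * 100
Result: 57.0020 %


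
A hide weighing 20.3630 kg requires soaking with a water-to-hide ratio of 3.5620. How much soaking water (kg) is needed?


Formula: Water = hide_weight * ratio
Substituting: Water = 20.3630 * 3.5620
Result: 72.5330 kg


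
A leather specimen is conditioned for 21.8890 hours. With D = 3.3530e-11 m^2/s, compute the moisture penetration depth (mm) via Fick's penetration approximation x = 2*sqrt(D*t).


t = 21.8890 hr * 3600 = 78800.4000 s
D * t = 3.3530e-11 * 78800.4000 = 2.6422e-06
x = 2 * sqrt(D*t) = 2 * sqrt(2.6422e-06) = 0.00325096 m = 3.2510 mm


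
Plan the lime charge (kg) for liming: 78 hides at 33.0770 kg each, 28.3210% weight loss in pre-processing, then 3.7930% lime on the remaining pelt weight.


Total_raw = N * avg_wt = 78 * 33.0770 = 2580.0060 kg
Substrate = Total_raw * (1 - loss/100) = 2580.0060 * (1 - 28.3210/100) = 1849.3225 kg
Lime = Substrate * pct / 100 = 1849.3225 * 3.7930 / 100 = 70.1448 kg


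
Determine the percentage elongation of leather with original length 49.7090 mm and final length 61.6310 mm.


Formula: Elongation = (Lf - L0) / L0 * 100
Substituting: Elongation = (61.6310 - 49.7090) / 49.7090 * 100
Result: 23.9836 %


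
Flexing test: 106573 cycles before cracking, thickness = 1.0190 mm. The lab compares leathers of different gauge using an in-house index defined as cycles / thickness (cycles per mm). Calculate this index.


Formula: Index = cycles / thickness
Substituting: Index = 106573 / 1.0190
Result: 104585.8685 cycles/mm


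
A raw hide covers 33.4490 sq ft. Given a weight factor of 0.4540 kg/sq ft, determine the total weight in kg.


Formula: Weight = area * weight_per_sqft
Substituting: Weight = 33.4490 * 0.4540
Result: 15.1858 kg


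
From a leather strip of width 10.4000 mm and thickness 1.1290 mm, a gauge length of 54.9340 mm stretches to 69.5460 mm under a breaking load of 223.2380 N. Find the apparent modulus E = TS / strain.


TS = F / (w * t) = 223.2380 / (10.4000 * 1.1290) = 19.0126 N/mm^2
strain = (Lf - L0) / L0 = (69.5460 - 54.9340) / 54.9340 = 0.2660
E = TS / strain = 19.0126 / 0.2660 = 71.4780 N/mm^2


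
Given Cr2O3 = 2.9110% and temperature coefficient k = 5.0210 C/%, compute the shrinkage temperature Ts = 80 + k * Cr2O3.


Formula: Ts = 80 + k * Cr2O3
Substituting: Ts = 80 + 5.0210 * 2.9110
Result: 94.6161 C


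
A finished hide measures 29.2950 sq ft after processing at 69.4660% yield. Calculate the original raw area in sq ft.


Formula: raw = finished * 100 / yield
Substituting: raw = 29.2950 * 100 / 69.4660
Result: 42.1717 sq ft


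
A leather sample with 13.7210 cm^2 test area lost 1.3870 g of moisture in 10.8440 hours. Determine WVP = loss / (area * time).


Formula: WVP = loss / (area * time)
Substituting: WVP = 1.3870 / (13.7210 * 10.8440)
Result: 0.00932183 g/(cm^2*hr)


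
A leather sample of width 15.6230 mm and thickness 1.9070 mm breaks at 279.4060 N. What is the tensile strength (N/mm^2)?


Formula: TS = force / (width * thickness)
Substituting: TS = 279.4060 / (15.6230 * 1.9070)
Result: 9.3782 N/mm^2


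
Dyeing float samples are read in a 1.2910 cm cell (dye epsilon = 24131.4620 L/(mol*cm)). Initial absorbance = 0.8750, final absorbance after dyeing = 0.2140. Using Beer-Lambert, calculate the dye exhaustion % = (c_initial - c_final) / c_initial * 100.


c_initial = A_i / (epsilon * l) = 0.8750 / (24131.4620 * 1.2910) = 2.8087e-05 mol/L
c_final = A_f / (epsilon * l) = 0.2140 / (24131.4620 * 1.2910) = 6.8692e-06 mol/L
Exhaustion = (c_initial - c_final) / c_initial * 100 = (2.8087e-05 - 6.8692e-06) / 2.8087e-05 * 100 = 75.5429 %


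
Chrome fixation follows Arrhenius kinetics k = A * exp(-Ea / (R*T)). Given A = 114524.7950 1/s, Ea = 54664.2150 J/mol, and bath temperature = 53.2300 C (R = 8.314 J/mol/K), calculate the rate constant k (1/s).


T_K = T_C + 273.15 = 53.2300 + 273.15 = 326.3800 K
exponent = -Ea / (R * T_K) = -54664.2150 / (8.314 * 326.3800) = -20.1451
k = A * exp(exponent) = 114524.7950 * exp(-20.1451) = 2.0417e-04 1/s


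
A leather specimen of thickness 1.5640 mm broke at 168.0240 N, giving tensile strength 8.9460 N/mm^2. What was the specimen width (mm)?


Formula: w = F / (TS * t)
Substituting: w = 168.0240 / (8.9460 * 1.5640)
Result: 12.0090 mm


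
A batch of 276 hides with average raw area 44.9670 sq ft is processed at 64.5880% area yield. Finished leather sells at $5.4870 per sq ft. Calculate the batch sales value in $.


Raw_total = N * avg_area = 276 * 44.9670 = 12410.8920 sq ft
Finished = Raw_total * yield / 100 = 12410.8920 * 64.5880 / 100 = 8015.9469 sq ft
Value = Finished * price = 8015.9469 * 5.4870 = 43983.5008 $


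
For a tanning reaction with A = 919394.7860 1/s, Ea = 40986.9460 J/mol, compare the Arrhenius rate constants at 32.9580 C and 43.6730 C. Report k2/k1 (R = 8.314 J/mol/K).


T1 = 32.9580 + 273.15 = 306.1080 K; T2 = 43.6730 + 273.15 = 316.8230 K
k1 = A * exp(-Ea/(R*T1)) = 919394.7860 * exp(-40986.9460/(8.314*306.1080)) = 0.093151 1/s
k2 = A * exp(-Ea/(R*T2)) = 919394.7860 * exp(-40986.9460/(8.314*316.8230)) = 0.1606 1/s
k2/k1 = 0.1606 / 0.093151 = 1.7240


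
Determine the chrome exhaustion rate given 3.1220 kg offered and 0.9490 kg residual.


Formula: Uptake = (offered - residual) / offered * 100
Substituting: Uptake = (3.1220 - 0.9490) / 3.1220 * 100
Result: 69.6028 %


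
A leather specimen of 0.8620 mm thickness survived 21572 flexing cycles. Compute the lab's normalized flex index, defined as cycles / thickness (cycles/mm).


Formula: Index = cycles / thickness
Substituting: Index = 21572 / 0.8620
Result: 25025.5220 cycles/mm


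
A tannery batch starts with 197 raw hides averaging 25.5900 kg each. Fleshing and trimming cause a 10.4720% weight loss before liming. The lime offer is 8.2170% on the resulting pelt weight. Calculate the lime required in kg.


Total_raw = N * avg_wt = 197 * 25.5900 = 5041.2300 kg
Substrate = Total_raw * (1 - loss/100) = 5041.2300 * (1 - 10.4720/100) = 4513.3124 kg
Lime = Substrate * pct / 100 = 4513.3124 * 8.2170 / 100 = 370.8589 kg


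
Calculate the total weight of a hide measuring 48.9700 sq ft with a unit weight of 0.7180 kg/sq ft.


Formula: Weight = area * weight_per_sqft
Substituting: Weight = 48.9700 * 0.7180
Result: 35.1605 kg


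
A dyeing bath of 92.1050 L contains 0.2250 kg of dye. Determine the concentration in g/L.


Formula: Conc = dye_mass(kg) / volume(L) * 1000
Substituting: Conc = 0.2250 / 92.1050 * 1000
Result: 2.4429 g/L


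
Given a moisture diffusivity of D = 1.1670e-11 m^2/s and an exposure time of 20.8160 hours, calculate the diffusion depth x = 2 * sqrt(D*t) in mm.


t = 20.8160 hr * 3600 = 74937.6000 s
D * t = 1.1670e-11 * 74937.6000 = 8.7452e-07
x = 2 * sqrt(D*t) = 2 * sqrt(8.7452e-07) = 0.00187032 m = 1.8703 mm


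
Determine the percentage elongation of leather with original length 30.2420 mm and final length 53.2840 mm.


Formula: Elongation = (Lf - L0) / L0 * 100
Substituting: Elongation = (53.2840 - 30.2420) / 30.2420 * 100
Result: 76.1921 %


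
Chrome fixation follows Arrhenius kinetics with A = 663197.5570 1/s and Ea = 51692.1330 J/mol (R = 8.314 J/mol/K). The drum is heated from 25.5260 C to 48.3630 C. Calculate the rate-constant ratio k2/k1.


T1 = 25.5260 + 273.15 = 298.6760 K; T2 = 48.3630 + 273.15 = 321.5130 K
k1 = A * exp(-Ea/(R*T1)) = 663197.5570 * exp(-51692.1330/(8.314*298.6760)) = 6.0397e-04 1/s
k2 = A * exp(-Ea/(R*T2)) = 663197.5570 * exp(-51692.1330/(8.314*321.5130)) = 0.00264955 1/s
k2/k1 = 0.00264955 / 6.0397e-04 = 4.3869


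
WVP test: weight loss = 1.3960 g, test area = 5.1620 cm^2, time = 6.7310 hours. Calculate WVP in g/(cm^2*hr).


Formula: WVP = loss / (area * time)
Substituting: WVP = 1.3960 / (5.1620 * 6.7310)
Result: 0.040178 g/(cm^2*hr)


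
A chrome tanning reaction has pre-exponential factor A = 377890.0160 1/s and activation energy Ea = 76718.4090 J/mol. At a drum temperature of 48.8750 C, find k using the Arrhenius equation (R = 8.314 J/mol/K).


T_K = T_C + 273.15 = 48.8750 + 273.15 = 322.0250 K
exponent = -Ea / (R * T_K) = -76718.4090 / (8.314 * 322.0250) = -28.6550
k = A * exp(exponent) = 377890.0160 * exp(-28.6550) = 1.3573e-07 1/s


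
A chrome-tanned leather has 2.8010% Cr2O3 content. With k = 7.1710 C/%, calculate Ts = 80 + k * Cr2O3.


Formula: Ts = 80 + k * Cr2O3
Substituting: Ts = 80 + 7.1710 * 2.8010
Result: 100.0860 C


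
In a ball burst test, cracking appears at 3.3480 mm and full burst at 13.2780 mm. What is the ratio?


Formula: Ratio = crack / burst
Substituting: Ratio = 3.3480 / 13.2780
Result: 0.2521


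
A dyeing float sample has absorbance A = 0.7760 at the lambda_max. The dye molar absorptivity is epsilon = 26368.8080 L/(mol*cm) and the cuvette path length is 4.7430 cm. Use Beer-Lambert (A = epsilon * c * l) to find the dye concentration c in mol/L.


Formula: c = A / (epsilon * l)
Substituting: c = 0.7760 / (26368.8080 * 4.7430)
Result: 6.2047e-06 mol/L


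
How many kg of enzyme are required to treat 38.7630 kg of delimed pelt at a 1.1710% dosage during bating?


Formula: Enzyme = substrate * pct / 100
Substituting: Enzyme = 38.7630 * 1.1710 / 100
Result: 0.4539 kg


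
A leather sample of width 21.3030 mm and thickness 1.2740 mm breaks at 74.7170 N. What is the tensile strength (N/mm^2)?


Formula: TS = force / (width * thickness)
Substituting: TS = 74.7170 / (21.3030 * 1.2740)
Result: 2.7530 N/mm^2


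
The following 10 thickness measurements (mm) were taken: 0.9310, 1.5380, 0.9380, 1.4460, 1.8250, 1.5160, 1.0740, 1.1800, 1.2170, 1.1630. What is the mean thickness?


Formula: Average = sum / n
Substituting: Average = 12.8280 / 10
Result: 1.2828 mm


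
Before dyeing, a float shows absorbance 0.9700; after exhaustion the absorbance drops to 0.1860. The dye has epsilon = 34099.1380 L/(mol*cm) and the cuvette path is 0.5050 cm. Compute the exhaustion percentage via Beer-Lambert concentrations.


c_initial = A_i / (epsilon * l) = 0.9700 / (34099.1380 * 0.5050) = 5.6330e-05 mol/L
c_final = A_f / (epsilon * l) = 0.1860 / (34099.1380 * 0.5050) = 1.0801e-05 mol/L
Exhaustion = (c_initial - c_final) / c_initial * 100 = (5.6330e-05 - 1.0801e-05) / 5.6330e-05 * 100 = 80.8247 %


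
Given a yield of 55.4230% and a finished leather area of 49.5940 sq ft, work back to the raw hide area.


Formula: raw = finished * 100 / yield
Substituting: raw = 49.5940 * 100 / 55.4230
Result: 89.4827 sq ft


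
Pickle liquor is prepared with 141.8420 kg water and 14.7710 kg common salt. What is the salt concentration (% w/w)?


Formula: Conc = salt / (water + salt) * 100
Substituting: Conc = 14.7710 / (141.8420 + 14.7710) * 100
Result: 9.4315 %


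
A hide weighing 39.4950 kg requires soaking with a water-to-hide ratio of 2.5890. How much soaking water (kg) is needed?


Formula: Water = hide_weight * ratio
Substituting: Water = 39.4950 * 2.5890
Result: 102.2526 kg


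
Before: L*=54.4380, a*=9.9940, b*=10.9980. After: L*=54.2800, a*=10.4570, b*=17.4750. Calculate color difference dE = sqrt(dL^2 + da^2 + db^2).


dL = -0.1580, da = 0.4630, db = 6.4770
dE = sqrt((-0.1580)^2 + 0.4630^2 + 6.4770^2) = 6.4954


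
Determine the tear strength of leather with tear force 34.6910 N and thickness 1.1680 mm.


Formula: Tear strength = force / thickness
Substituting: Tear strength = 34.6910 / 1.1680
Result: 29.7012 N/mm


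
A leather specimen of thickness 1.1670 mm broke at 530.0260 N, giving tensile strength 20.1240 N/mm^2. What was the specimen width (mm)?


Formula: w = F / (TS * t)
Substituting: w = 530.0260 / (20.1240 * 1.1670)
Result: 22.5690 mm


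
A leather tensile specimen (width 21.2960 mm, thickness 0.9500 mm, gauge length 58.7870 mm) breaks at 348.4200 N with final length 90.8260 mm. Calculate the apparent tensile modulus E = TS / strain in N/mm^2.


TS = F / (w * t) = 348.4200 / (21.2960 * 0.9500) = 17.2219 N/mm^2
strain = (Lf - L0) / L0 = (90.8260 - 58.7870) / 58.7870 = 0.5450
E = TS / strain = 17.2219 / 0.5450 = 31.5998 N/mm^2


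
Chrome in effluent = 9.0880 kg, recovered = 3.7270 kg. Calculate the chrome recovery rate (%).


Formula: Recovery = recovered / input * 100
Substituting: Recovery = 3.7270 / 9.0880 * 100
Result: 41.0101 %


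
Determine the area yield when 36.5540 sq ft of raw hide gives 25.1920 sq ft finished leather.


Formula: Yield = finished / raw * 100
Substituting: Yield = 25.1920 / 36.5540 * 100
Result: 68.9172 %


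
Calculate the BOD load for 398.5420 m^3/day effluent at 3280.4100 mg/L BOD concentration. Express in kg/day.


Formula: BOD_load = volume * conc / 1000
Substituting: BOD_load = 398.5420 * 3280.4100 / 1000
Result: 1307.3812 kg/day


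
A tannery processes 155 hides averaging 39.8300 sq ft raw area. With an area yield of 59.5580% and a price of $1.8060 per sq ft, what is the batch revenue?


Raw_total = N * avg_area = 155 * 39.8300 = 6173.6500 sq ft
Finished = Raw_total * yield / 100 = 6173.6500 * 59.5580 / 100 = 3676.9025 sq ft
Value = Finished * price = 3676.9025 * 1.8060 = 6640.4859 $


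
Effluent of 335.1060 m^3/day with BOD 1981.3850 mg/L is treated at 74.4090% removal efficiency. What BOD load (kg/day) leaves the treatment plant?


Load_in = volume * conc / 1000 = 335.1060 * 1981.3850 / 1000 = 663.9740 kg/day
Removed = Load_in * eff / 100 = 663.9740 * 74.4090 / 100 = 494.0564 kg/day
Load_out = Load_in - Removed = 663.9740 - 494.0564 = 169.9176 kg/day


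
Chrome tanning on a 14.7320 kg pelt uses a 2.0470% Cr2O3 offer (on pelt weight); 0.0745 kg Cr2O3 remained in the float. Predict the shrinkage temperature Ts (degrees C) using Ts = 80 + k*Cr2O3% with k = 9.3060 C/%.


Offered = pelt * offer_pct / 100 = 14.7320 * 2.0470 / 100 = 0.3016 kg
Uptake = offered - residual = 0.3016 - 0.0745 = 0.2271 kg
Cr2O3% on pelt = uptake / pelt * 100 = 0.2271 / 14.7320 * 100 = 1.5413 %
Ts = 80 + k * Cr2O3% = 80 + 9.3060 * 1.5413 = 94.3433 C


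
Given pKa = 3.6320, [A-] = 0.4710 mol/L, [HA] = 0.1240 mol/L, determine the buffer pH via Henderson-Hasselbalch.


ratio = [A-] / [HA] = 0.4710 / 0.1240 = 3.7984
log10(ratio) = 0.5796
pH = pKa + log10(ratio) = 3.6320 + 0.5796 = 4.2116


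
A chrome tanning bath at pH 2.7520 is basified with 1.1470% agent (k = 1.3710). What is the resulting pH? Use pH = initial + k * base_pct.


Formula: pH_final = pH_initial + k * base_pct
Substituting: pH_final = 2.7520 + 1.3710 * 1.1470
Result: 4.3245


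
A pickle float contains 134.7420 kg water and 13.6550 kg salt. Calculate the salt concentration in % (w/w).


Formula: Conc = salt / (water + salt) * 100
Substituting: Conc = 13.6550 / (134.7420 + 13.6550) * 100
Result: 9.2017 %


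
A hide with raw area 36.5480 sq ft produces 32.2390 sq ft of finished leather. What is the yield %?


Formula: Yield = finished / raw * 100
Substituting: Yield = 32.2390 / 36.5480 * 100
Result: 88.2100 %


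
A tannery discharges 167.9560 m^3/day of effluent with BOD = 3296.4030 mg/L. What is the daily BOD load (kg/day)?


Formula: BOD_load = volume * conc / 1000
Substituting: BOD_load = 167.9560 * 3296.4030 / 1000
Result: 553.6507 kg/day


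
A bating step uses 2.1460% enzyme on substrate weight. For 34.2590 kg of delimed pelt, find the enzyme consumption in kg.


Formula: Enzyme = substrate * pct / 100
Substituting: Enzyme = 34.2590 * 2.1460 / 100
Result: 0.7352 kg


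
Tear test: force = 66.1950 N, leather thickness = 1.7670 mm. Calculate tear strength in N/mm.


Formula: Tear strength = force / thickness
Substituting: Tear strength = 66.1950 / 1.7670
Result: 37.4618 N/mm


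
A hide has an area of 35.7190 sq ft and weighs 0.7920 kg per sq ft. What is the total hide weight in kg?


Formula: Weight = area * weight_per_sqft
Substituting: Weight = 35.7190 * 0.7920
Result: 28.2894 kg


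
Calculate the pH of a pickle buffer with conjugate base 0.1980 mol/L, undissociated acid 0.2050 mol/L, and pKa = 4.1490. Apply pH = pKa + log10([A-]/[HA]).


ratio = [A-] / [HA] = 0.1980 / 0.2050 = 0.9659
log10(ratio) = -0.0150887
pH = pKa + log10(ratio) = 4.1490 - 0.0150887 = 4.1339


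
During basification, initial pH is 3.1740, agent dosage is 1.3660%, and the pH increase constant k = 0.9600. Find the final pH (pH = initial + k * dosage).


Formula: pH_final = pH_initial + k * base_pct
Substituting: pH_final = 3.1740 + 0.9600 * 1.3660
Result: 4.4854


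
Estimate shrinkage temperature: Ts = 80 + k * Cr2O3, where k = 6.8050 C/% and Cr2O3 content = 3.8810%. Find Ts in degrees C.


Formula: Ts = 80 + k * Cr2O3
Substituting: Ts = 80 + 6.8050 * 3.8810
Result: 106.4102 C


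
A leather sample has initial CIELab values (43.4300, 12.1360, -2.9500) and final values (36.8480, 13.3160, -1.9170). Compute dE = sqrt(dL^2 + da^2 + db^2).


dL = -6.5820, da = 1.1800, db = 1.0330
dE = sqrt((-6.5820)^2 + 1.1800^2 + 1.0330^2) = 6.7663


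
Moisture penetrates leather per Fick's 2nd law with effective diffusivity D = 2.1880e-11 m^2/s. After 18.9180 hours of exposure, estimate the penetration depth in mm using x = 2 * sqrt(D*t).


t = 18.9180 hr * 3600 = 68104.8000 s
D * t = 2.1880e-11 * 68104.8000 = 1.4901e-06
x = 2 * sqrt(D*t) = 2 * sqrt(1.4901e-06) = 0.00244142 m = 2.4414 mm


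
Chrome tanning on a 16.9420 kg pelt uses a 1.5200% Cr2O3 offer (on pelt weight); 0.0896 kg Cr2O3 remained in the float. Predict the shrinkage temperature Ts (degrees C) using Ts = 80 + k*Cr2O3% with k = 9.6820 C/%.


Offered = pelt * offer_pct / 100 = 16.9420 * 1.5200 / 100 = 0.2575 kg
Uptake = offered - residual = 0.2575 - 0.0896 = 0.1679 kg
Cr2O3% on pelt = uptake / pelt * 100 = 0.1679 / 16.9420 * 100 = 0.9911 %
Ts = 80 + k * Cr2O3% = 80 + 9.6820 * 0.9911 = 89.5962 C


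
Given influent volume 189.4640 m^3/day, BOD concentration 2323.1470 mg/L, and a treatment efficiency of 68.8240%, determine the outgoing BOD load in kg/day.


Load_in = volume * conc / 1000 = 189.4640 * 2323.1470 / 1000 = 440.1527 kg/day
Removed = Load_in * eff / 100 = 440.1527 * 68.8240 / 100 = 302.9307 kg/day
Load_out = Load_in - Removed = 440.1527 - 302.9307 = 137.2220 kg/day


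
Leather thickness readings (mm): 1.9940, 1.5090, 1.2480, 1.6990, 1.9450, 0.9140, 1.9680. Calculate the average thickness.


Formula: Average = sum / n
Substituting: Average = 11.2770 / 7
Result: 1.6110 mm


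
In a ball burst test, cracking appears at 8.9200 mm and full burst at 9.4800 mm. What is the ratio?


Formula: Ratio = crack / burst
Substituting: Ratio = 8.9200 / 9.4800
Result: 0.9409


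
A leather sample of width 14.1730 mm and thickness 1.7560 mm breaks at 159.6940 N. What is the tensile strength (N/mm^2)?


Formula: TS = force / (width * thickness)
Substituting: TS = 159.6940 / (14.1730 * 1.7560)
Result: 6.4166 N/mm^2


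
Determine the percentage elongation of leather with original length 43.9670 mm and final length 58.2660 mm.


Formula: Elongation = (Lf - L0) / L0 * 100
Substituting: Elongation = (58.2660 - 43.9670) / 43.9670 * 100
Result: 32.5221 %


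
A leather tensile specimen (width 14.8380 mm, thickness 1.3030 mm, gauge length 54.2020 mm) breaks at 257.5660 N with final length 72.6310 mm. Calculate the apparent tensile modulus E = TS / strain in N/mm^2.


TS = F / (w * t) = 257.5660 / (14.8380 * 1.3030) = 13.3220 N/mm^2
strain = (Lf - L0) / L0 = (72.6310 - 54.2020) / 54.2020 = 0.3400
E = TS / strain = 13.3220 / 0.3400 = 39.1816 N/mm^2


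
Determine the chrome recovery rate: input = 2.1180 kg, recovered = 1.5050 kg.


Formula: Recovery = recovered / input * 100
Substituting: Recovery = 1.5050 / 2.1180 * 100
Result: 71.0576 %


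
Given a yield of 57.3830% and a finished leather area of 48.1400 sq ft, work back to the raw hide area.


Formula: raw = finished * 100 / yield
Substituting: raw = 48.1400 * 100 / 57.3830
Result: 83.8924 sq ft


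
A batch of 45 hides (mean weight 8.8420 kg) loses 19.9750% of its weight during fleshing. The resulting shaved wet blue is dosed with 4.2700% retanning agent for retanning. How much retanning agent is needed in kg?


Total_raw = N * avg_wt = 45 * 8.8420 = 397.8900 kg
Substrate = Total_raw * (1 - loss/100) = 397.8900 * (1 - 19.9750/100) = 318.4115 kg
Retan = Substrate * pct / 100 = 318.4115 * 4.2700 / 100 = 13.5962 kg


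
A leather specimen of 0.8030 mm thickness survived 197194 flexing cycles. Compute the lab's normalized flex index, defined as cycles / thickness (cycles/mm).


Formula: Index = cycles / thickness
Substituting: Index = 197194 / 0.8030
Result: 245571.6065 cycles/mm


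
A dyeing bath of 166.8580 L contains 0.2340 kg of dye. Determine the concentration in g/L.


Formula: Conc = dye_mass(kg) / volume(L) * 1000
Substituting: Conc = 0.2340 / 166.8580 * 1000
Result: 1.4024 g/L


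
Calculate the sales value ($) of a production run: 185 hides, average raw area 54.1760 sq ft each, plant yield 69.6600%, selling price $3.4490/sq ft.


Raw_total = N * avg_area = 185 * 54.1760 = 10022.5600 sq ft
Finished = Raw_total * yield / 100 = 10022.5600 * 69.6600 / 100 = 6981.7153 sq ft
Value = Finished * price = 6981.7153 * 3.4490 = 24079.9361 $


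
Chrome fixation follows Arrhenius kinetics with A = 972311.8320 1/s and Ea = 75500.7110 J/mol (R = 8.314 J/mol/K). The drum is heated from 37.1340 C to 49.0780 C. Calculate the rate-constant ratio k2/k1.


T1 = 37.1340 + 273.15 = 310.2840 K; T2 = 49.0780 + 273.15 = 322.2280 K
k1 = A * exp(-Ea/(R*T1)) = 972311.8320 * exp(-75500.7110/(8.314*310.2840)) = 1.8933e-07 1/s
k2 = A * exp(-Ea/(R*T2)) = 972311.8320 * exp(-75500.7110/(8.314*322.2280)) = 5.6021e-07 1/s
k2/k1 = 5.6021e-07 / 1.8933e-07 = 2.9590


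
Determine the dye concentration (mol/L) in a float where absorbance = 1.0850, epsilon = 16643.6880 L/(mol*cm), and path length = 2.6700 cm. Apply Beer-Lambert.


Formula: c = A / (epsilon * l)
Substituting: c = 1.0850 / (16643.6880 * 2.6700)
Result: 2.4416e-05 mol/L


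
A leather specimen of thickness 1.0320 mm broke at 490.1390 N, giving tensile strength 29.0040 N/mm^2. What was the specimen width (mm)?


Formula: w = F / (TS * t)
Substituting: w = 490.1390 / (29.0040 * 1.0320)
Result: 16.3750 mm


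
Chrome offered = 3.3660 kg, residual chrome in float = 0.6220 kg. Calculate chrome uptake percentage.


Formula: Uptake = (offered - residual) / offered * 100
Substituting: Uptake = (3.3660 - 0.6220) / 3.3660 * 100
Result: 81.5211 %


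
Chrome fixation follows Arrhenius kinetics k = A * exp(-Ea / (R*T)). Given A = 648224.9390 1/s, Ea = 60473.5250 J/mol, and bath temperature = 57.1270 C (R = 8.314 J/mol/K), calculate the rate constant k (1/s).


T_K = T_C + 273.15 = 57.1270 + 273.15 = 330.2770 K
exponent = -Ea / (R * T_K) = -60473.5250 / (8.314 * 330.2770) = -22.0230
k = A * exp(exponent) = 648224.9390 * exp(-22.0230) = 1.7670e-04 1/s


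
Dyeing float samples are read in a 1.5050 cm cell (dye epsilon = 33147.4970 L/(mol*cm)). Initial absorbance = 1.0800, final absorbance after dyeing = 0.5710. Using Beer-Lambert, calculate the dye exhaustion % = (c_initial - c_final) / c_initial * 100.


c_initial = A_i / (epsilon * l) = 1.0800 / (33147.4970 * 1.5050) = 2.1649e-05 mol/L
c_final = A_f / (epsilon * l) = 0.5710 / (33147.4970 * 1.5050) = 1.1446e-05 mol/L
Exhaustion = (c_initial - c_final) / c_initial * 100 = (2.1649e-05 - 1.1446e-05) / 2.1649e-05 * 100 = 47.1296 %


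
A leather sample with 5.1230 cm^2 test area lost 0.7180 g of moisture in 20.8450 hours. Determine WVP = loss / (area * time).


Formula: WVP = loss / (area * time)
Substituting: WVP = 0.7180 / (5.1230 * 20.8450)
Result: 0.00672354 g/(cm^2*hr)


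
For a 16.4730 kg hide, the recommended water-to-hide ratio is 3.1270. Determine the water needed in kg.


Formula: Water = hide_weight * ratio
Substituting: Water = 16.4730 * 3.1270
Result: 51.5111 kg


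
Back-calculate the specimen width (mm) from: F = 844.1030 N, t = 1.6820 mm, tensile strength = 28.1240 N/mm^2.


Formula: w = F / (TS * t)
Substituting: w = 844.1030 / (28.1240 * 1.6820)
Result: 17.8440 mm


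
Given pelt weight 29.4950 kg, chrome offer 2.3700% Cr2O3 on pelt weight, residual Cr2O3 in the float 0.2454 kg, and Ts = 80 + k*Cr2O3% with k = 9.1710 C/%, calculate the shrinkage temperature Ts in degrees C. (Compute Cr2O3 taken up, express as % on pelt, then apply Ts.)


Offered = pelt * offer_pct / 100 = 29.4950 * 2.3700 / 100 = 0.6990 kg
Uptake = offered - residual = 0.6990 - 0.2454 = 0.4536 kg
Cr2O3% on pelt = uptake / pelt * 100 = 0.4536 / 29.4950 * 100 = 1.5380 %
Ts = 80 + k * Cr2O3% = 80 + 9.1710 * 1.5380 = 94.1049 C


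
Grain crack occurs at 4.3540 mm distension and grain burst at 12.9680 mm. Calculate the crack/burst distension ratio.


Formula: Ratio = crack / burst
Substituting: Ratio = 4.3540 / 12.9680
Result: 0.3357


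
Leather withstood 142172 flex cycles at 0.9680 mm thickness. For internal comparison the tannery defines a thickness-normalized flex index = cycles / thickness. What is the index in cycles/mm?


Formula: Index = cycles / thickness
Substituting: Index = 142172 / 0.9680
Result: 146871.9008 cycles/mm


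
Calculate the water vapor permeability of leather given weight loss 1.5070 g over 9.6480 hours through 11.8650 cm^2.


Formula: WVP = loss / (area * time)
Substituting: WVP = 1.5070 / (11.8650 * 9.6480)
Result: 0.0131646 g/(cm^2*hr)


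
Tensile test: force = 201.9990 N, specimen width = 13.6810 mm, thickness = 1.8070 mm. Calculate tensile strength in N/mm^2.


Formula: TS = force / (width * thickness)
Substituting: TS = 201.9990 / (13.6810 * 1.8070)
Result: 8.1710 N/mm^2


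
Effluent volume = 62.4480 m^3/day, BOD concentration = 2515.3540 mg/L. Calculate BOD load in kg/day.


Formula: BOD_load = volume * conc / 1000
Substituting: BOD_load = 62.4480 * 2515.3540 / 1000
Result: 157.0788 kg/day


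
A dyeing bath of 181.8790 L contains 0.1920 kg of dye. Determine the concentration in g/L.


Formula: Conc = dye_mass(kg) / volume(L) * 1000
Substituting: Conc = 0.1920 / 181.8790 * 1000
Result: 1.0556 g/L


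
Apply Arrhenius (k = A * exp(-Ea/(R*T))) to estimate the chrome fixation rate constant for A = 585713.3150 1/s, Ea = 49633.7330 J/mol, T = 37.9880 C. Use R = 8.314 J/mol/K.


T_K = T_C + 273.15 = 37.9880 + 273.15 = 311.1380 K
exponent = -Ea / (R * T_K) = -49633.7330 / (8.314 * 311.1380) = -19.1873
k = A * exp(exponent) = 585713.3150 * exp(-19.1873) = 0.00272111 1/s


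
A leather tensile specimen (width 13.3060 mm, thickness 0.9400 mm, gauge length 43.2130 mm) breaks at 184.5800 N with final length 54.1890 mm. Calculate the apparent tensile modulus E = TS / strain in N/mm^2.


TS = F / (w * t) = 184.5800 / (13.3060 * 0.9400) = 14.7574 N/mm^2
strain = (Lf - L0) / L0 = (54.1890 - 43.2130) / 43.2130 = 0.2540
E = TS / strain = 14.7574 / 0.2540 = 58.1005 N/mm^2


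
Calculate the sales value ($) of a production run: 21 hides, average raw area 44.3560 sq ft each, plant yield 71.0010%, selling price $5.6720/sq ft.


Raw_total = N * avg_area = 21 * 44.3560 = 931.4760 sq ft
Finished = Raw_total * yield / 100 = 931.4760 * 71.0010 / 100 = 661.3573 sq ft
Value = Finished * price = 661.3573 * 5.6720 = 3751.2185 $


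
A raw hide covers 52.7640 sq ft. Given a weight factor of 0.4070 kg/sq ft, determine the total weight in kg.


Formula: Weight = area * weight_per_sqft
Substituting: Weight = 52.7640 * 0.4070
Result: 21.4749 kg


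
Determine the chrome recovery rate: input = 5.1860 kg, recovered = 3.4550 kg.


Formula: Recovery = recovered / input * 100
Substituting: Recovery = 3.4550 / 5.1860 * 100
Result: 66.6217 %


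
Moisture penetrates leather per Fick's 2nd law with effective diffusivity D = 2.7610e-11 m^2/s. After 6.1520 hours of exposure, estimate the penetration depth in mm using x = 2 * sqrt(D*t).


t = 6.1520 hr * 3600 = 22147.2000 s
D * t = 2.7610e-11 * 22147.2000 = 6.1148e-07
x = 2 * sqrt(D*t) = 2 * sqrt(6.1148e-07) = 0.00156395 m = 1.5639 mm


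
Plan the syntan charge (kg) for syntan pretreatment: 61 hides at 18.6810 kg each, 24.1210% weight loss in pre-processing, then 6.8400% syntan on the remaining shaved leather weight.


Total_raw = N * avg_wt = 61 * 18.6810 = 1139.5410 kg
Substrate = Total_raw * (1 - loss/100) = 1139.5410 * (1 - 24.1210/100) = 864.6723 kg
Syntan = Substrate * pct / 100 = 864.6723 * 6.8400 / 100 = 59.1436 kg


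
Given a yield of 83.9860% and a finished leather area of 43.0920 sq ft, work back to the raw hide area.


Formula: raw = finished * 100 / yield
Substituting: raw = 43.0920 * 100 / 83.9860
Result: 51.3086 sq ft


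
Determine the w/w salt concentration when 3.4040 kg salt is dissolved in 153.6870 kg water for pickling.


Formula: Conc = salt / (water + salt) * 100
Substituting: Conc = 3.4040 / (153.6870 + 3.4040) * 100
Result: 2.1669 %


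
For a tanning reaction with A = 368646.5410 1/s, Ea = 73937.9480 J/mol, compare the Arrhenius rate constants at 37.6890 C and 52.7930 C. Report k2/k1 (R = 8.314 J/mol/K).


T1 = 37.6890 + 273.15 = 310.8390 K; T2 = 52.7930 + 273.15 = 325.9430 K
k1 = A * exp(-Ea/(R*T1)) = 368646.5410 * exp(-73937.9480/(8.314*310.8390)) = 1.3846e-07 1/s
k2 = A * exp(-Ea/(R*T2)) = 368646.5410 * exp(-73937.9480/(8.314*325.9430)) = 5.2133e-07 1/s
k2/k1 = 5.2133e-07 / 1.3846e-07 = 3.7651


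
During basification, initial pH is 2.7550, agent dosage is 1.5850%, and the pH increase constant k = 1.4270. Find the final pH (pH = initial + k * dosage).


Formula: pH_final = pH_initial + k * base_pct
Substituting: pH_final = 2.7550 + 1.4270 * 1.5850
Result: 5.0168


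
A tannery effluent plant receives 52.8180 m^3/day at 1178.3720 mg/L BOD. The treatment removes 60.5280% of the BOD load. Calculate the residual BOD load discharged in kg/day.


Load_in = volume * conc / 1000 = 52.8180 * 1178.3720 / 1000 = 62.2393 kg/day
Removed = Load_in * eff / 100 = 62.2393 * 60.5280 / 100 = 37.6722 kg/day
Load_out = Load_in - Removed = 62.2393 - 37.6722 = 24.5671 kg/day


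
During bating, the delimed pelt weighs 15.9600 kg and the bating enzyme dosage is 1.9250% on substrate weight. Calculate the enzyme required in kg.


Formula: Enzyme = substrate * pct / 100
Substituting: Enzyme = 15.9600 * 1.9250 / 100
Result: 0.3072 kg


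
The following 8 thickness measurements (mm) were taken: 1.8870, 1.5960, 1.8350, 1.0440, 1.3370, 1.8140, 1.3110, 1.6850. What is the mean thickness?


Formula: Average = sum / n
Substituting: Average = 12.5090 / 8
Result: 1.5636 mm


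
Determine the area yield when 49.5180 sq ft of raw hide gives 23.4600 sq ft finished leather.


Formula: Yield = finished / raw * 100
Substituting: Yield = 23.4600 / 49.5180 * 100
Result: 47.3767 %


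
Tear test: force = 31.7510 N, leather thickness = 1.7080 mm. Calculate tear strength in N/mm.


Formula: Tear strength = force / thickness
Substituting: Tear strength = 31.7510 / 1.7080
Result: 18.5896 N/mm


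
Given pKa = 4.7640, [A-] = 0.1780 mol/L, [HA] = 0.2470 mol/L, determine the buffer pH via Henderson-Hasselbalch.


ratio = [A-] / [HA] = 0.1780 / 0.2470 = 0.7206
log10(ratio) = -0.1423
pH = pKa + log10(ratio) = 4.7640 - 0.1423 = 4.6217


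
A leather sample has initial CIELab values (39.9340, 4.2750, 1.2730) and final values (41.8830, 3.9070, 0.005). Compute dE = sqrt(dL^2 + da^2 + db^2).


dL = 1.9490, da = -0.3680, db = -1.2680
dE = sqrt(1.9490^2 + (-0.3680)^2 + (-1.2680)^2) = 2.3541


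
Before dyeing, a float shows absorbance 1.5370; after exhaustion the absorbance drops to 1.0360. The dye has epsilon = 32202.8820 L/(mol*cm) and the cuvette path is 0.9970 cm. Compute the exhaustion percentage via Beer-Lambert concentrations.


c_initial = A_i / (epsilon * l) = 1.5370 / (32202.8820 * 0.9970) = 4.7872e-05 mol/L
c_final = A_f / (epsilon * l) = 1.0360 / (32202.8820 * 0.9970) = 3.2268e-05 mol/L
Exhaustion = (c_initial - c_final) / c_initial * 100 = (4.7872e-05 - 3.2268e-05) / 4.7872e-05 * 100 = 32.5960 %


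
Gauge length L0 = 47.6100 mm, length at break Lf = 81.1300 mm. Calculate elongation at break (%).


Formula: Elongation = (Lf - L0) / L0 * 100
Substituting: Elongation = (81.1300 - 47.6100) / 47.6100 * 100
Result: 70.4054 %


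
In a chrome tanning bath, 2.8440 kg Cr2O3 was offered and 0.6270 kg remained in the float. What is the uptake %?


Formula: Uptake = (offered - residual) / offered * 100
Substituting: Uptake = (2.8440 - 0.6270) / 2.8440 * 100
Result: 77.9536 %


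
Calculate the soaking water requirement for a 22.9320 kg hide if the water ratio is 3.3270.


Formula: Water = hide_weight * ratio
Substituting: Water = 22.9320 * 3.3270
Result: 76.2948 kg


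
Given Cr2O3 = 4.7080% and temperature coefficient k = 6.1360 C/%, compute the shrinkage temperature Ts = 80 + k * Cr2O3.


Formula: Ts = 80 + k * Cr2O3
Substituting: Ts = 80 + 6.1360 * 4.7080
Result: 108.8883 C


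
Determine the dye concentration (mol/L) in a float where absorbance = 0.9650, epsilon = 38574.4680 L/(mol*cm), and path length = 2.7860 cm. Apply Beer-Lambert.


Formula: c = A / (epsilon * l)
Substituting: c = 0.9650 / (38574.4680 * 2.7860)
Result: 8.9794e-06 mol/L


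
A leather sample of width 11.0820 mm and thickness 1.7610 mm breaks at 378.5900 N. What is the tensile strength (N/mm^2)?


Formula: TS = force / (width * thickness)
Substituting: TS = 378.5900 / (11.0820 * 1.7610)
Result: 19.3995 N/mm^2


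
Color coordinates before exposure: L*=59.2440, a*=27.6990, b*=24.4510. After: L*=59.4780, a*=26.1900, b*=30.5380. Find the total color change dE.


dL = 0.2340, da = -1.5090, db = 6.0870
dE = sqrt(0.2340^2 + (-1.5090)^2 + 6.0870^2) = 6.2756


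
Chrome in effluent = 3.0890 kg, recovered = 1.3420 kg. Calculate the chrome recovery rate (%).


Formula: Recovery = recovered / input * 100
Substituting: Recovery = 1.3420 / 3.0890 * 100
Result: 43.4445 %


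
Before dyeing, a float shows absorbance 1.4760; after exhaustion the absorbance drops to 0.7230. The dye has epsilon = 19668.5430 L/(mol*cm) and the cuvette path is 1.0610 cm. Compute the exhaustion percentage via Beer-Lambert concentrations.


c_initial = A_i / (epsilon * l) = 1.4760 / (19668.5430 * 1.0610) = 7.0729e-05 mol/L
c_final = A_f / (epsilon * l) = 0.7230 / (19668.5430 * 1.0610) = 3.4646e-05 mol/L
Exhaustion = (c_initial - c_final) / c_initial * 100 = (7.0729e-05 - 3.4646e-05) / 7.0729e-05 * 100 = 51.0163 %


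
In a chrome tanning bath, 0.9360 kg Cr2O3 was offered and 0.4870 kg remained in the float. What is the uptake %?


Formula: Uptake = (offered - residual) / offered * 100
Substituting: Uptake = (0.9360 - 0.4870) / 0.9360 * 100
Result: 47.9701 %


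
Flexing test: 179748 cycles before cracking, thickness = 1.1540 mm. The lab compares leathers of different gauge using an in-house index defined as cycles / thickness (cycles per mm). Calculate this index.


Formula: Index = cycles / thickness
Substituting: Index = 179748 / 1.1540
Result: 155760.8319 cycles/mm


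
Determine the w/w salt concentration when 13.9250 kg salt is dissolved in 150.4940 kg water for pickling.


Formula: Conc = salt / (water + salt) * 100
Substituting: Conc = 13.9250 / (150.4940 + 13.9250) * 100
Result: 8.4692 %


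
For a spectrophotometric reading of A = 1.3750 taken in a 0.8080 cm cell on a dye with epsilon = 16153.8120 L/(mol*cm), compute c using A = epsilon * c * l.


Formula: c = A / (epsilon * l)
Substituting: c = 1.3750 / (16153.8120 * 0.8080)
Result: 1.0535e-04 mol/L


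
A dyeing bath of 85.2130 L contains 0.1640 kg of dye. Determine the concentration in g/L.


Formula: Conc = dye_mass(kg) / volume(L) * 1000
Substituting: Conc = 0.1640 / 85.2130 * 1000
Result: 1.9246 g/L


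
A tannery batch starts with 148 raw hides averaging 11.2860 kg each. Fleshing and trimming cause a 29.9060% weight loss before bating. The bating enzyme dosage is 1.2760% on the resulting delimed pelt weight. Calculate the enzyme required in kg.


Total_raw = N * avg_wt = 148 * 11.2860 = 1670.3280 kg
Substrate = Total_raw * (1 - loss/100) = 1670.3280 * (1 - 29.9060/100) = 1170.7997 kg
Enzyme = Substrate * pct / 100 = 1170.7997 * 1.2760 / 100 = 14.9394 kg


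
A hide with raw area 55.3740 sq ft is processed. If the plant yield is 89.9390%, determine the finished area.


Formula: finished = raw * yield / 100
Substituting: finished = 55.3740 * 89.9390 / 100
Result: 49.8028 sq ft


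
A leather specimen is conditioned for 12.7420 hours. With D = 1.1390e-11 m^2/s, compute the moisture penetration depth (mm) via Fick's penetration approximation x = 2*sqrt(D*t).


t = 12.7420 hr * 3600 = 45871.2000 s
D * t = 1.1390e-11 * 45871.2000 = 5.2247e-07
x = 2 * sqrt(D*t) = 2 * sqrt(5.2247e-07) = 0.00144565 m = 1.4456 mm


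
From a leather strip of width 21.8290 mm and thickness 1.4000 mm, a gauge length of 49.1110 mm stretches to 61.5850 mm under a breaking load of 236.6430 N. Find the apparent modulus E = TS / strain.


TS = F / (w * t) = 236.6430 / (21.8290 * 1.4000) = 7.7434 N/mm^2
strain = (Lf - L0) / L0 = (61.5850 - 49.1110) / 49.1110 = 0.2540
E = TS / strain = 7.7434 / 0.2540 = 30.4863 N/mm^2


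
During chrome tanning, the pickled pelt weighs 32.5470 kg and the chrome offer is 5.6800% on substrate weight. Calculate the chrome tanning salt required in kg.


Formula: Chrome = substrate * pct / 100
Substituting: Chrome = 32.5470 * 5.6800 / 100
Result: 1.8487 kg


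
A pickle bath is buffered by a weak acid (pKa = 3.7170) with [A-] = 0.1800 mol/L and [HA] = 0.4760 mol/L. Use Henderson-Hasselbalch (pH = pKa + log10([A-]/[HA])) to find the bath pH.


ratio = [A-] / [HA] = 0.1800 / 0.4760 = 0.3782
log10(ratio) = -0.4223
pH = pKa + log10(ratio) = 3.7170 - 0.4223 = 3.2947


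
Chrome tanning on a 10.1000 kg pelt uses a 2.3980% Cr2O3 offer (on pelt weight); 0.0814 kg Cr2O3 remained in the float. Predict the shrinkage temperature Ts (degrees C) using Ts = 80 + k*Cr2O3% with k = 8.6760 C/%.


Offered = pelt * offer_pct / 100 = 10.1000 * 2.3980 / 100 = 0.2422 kg
Uptake = offered - residual = 0.2422 - 0.0814 = 0.1608 kg
Cr2O3% on pelt = uptake / pelt * 100 = 0.1608 / 10.1000 * 100 = 1.5921 %
Ts = 80 + k * Cr2O3% = 80 + 8.6760 * 1.5921 = 93.8127 C


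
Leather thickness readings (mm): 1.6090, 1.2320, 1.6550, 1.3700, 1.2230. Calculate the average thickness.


Formula: Average = sum / n
Substituting: Average = 7.0890 / 5
Result: 1.4178 mm


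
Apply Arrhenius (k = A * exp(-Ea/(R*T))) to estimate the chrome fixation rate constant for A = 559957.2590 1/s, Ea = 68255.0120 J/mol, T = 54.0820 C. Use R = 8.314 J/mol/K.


T_K = T_C + 273.15 = 54.0820 + 273.15 = 327.2320 K
exponent = -Ea / (R * T_K) = -68255.0120 / (8.314 * 327.2320) = -25.0882
k = A * exp(exponent) = 559957.2590 * exp(-25.0882) = 7.1204e-06 1/s
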